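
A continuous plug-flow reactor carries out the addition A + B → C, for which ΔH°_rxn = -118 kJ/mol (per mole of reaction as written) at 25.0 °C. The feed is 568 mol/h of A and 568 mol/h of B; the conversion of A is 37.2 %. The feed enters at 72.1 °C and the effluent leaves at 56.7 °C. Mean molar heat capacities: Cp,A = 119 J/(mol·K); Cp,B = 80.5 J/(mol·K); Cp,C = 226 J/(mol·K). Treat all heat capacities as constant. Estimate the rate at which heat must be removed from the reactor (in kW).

Extent of reaction ξ = 0.372 × 568 = 211.3 mol/h
Reaction term: ξ·ΔH°_rxn = 211.3 × -118 = -24933 kJ/h
Sensible, feed 72.1→25 °C: -5337.2 kJ/h
Outlet flows (mol/h): A 356.7, B 356.7, C 211.3
Sensible, products 25→56.7 °C: 3769.6 kJ/h
Q = ΔH = -26500 kJ/h = -7.3612 kW
Heat removed = 7.3612 kW

Q_out = 7.36 kW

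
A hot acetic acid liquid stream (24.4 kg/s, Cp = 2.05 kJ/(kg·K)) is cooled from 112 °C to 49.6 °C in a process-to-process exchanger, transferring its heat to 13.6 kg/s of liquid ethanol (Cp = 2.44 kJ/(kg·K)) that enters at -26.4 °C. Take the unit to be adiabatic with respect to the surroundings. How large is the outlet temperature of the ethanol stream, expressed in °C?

Heat released by hot stream: Q = 24.4 × 2.05 × (112 − 49.6) = 3121.2 kJ/s
Energy balance on cold side (adiabatic exchanger): Q = ṁ_c·Cp_c·(T_c,out − T_c,in)
T_c,out = -26.4 + 3121.2/(13.6 × 2.44) = 67.659 °C

T_c,out = 67.7 °C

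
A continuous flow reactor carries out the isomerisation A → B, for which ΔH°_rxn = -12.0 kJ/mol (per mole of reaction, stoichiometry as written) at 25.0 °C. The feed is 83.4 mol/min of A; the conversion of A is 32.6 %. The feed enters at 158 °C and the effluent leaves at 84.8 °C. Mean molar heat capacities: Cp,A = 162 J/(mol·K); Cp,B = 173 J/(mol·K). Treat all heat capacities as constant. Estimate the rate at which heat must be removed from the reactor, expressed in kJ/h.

Extent of reaction ξ = 0.326 × 83.4 = 27.188 mol/min
Reaction term: ξ·ΔH°_rxn = 27.188 × -12.0 = -326.26 kJ/min
Sensible, feed 158→25 °C: -1796.9 kJ/min
Outlet flows (mol/min): A 56.212, B 27.188
Sensible, products 25→84.8 °C: 825.83 kJ/min
Q = ΔH = -1297.4 kJ/min = -21.623 kW
Heat removed = 77842 kJ/h

Q_out = 77800 kJ/h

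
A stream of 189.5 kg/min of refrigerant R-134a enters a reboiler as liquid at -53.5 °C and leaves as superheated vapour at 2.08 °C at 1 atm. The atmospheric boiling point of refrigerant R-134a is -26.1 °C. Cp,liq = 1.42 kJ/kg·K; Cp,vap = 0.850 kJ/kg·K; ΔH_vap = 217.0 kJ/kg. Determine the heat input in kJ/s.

liquid -53.5→-26.1 °C: 38.908 kJ/kg
vaporisation at -26.1 °C: 217 kJ/kg
vapour -26.1→2.08 °C: 23.953 kJ/kg
Δh = 38.908 + 217 + 23.953 = 279.86 kJ/kg
Q = ṁ·Δh = 189.5 kg/min × 279.86 kJ/kg = 53034 kJ/min
|Q| = 883.89 kW

Q = 884 kJ/s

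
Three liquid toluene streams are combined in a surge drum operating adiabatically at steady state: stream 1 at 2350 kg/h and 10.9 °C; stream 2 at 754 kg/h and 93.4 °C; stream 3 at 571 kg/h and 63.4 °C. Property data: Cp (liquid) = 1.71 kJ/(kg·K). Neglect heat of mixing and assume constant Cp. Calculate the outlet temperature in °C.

Energy balance with Q = 0: Σ ṁᵢCp,ᵢ(T_out − Tᵢ) = 0
T_out = Σ ṁᵢCp,ᵢTᵢ / Σ ṁᵢCp,ᵢ
      = 226130 / 6284.2 = 35.984 °C

T_out = 36.0 °C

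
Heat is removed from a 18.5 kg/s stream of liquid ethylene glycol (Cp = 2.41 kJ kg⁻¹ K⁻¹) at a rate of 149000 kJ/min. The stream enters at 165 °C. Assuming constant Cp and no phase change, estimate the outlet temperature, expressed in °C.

Q = 149000 kJ/min = 2483.3 kJ/s
ΔT = Q/(ṁ·Cp) = 2483.3/(18.5×2.41) = 55.699 K
T_out = 165 − 55.699 = 109.3 °C

T_out = 109 °C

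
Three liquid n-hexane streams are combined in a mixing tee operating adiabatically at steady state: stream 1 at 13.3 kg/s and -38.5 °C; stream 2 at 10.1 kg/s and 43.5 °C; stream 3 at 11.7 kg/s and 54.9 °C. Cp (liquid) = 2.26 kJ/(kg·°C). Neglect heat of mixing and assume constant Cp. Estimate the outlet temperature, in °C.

Energy balance with Q = 0: Σ ṁᵢCp,ᵢ(T_out − Tᵢ) = 0
Σ ṁᵢCp,ᵢTᵢ = 13.3×2.26×-38.5 + 10.1×2.26×43.5 + 11.7×2.26×54.9 = 1287.4
Σ ṁᵢCp,ᵢ = 13.3×2.26 + 10.1×2.26 + 11.7×2.26 = 79.326
T_out = 1287.4 / 79.326 = 16.229 °C

T_out = 16.2 °C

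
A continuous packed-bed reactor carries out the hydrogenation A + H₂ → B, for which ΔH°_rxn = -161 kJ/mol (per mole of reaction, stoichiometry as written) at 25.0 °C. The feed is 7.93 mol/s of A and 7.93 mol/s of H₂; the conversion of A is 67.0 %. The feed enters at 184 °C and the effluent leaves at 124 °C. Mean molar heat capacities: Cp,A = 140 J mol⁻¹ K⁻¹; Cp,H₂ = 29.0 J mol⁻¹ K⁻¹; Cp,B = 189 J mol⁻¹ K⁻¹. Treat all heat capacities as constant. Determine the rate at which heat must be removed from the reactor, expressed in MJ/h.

Q_out = 3330 MJ/h

Extent of reaction ξ = 0.670 × 7.93 = 5.3131 mol/s
Reaction term: ξ·ΔH°_rxn = 5.3131 × -161 = -855.41 kJ/s
Sensible, feed 184→25 °C: -213.09 kJ/s
Outlet flows (mol/s): A 2.6169, H₂ 2.6169, B 5.3131
Sensible, products 25→124 °C: 143.2 kJ/s
Q = ΔH = -925.3 kJ/s = -925.3 kW
Heat removed = 3331.1 MJ/h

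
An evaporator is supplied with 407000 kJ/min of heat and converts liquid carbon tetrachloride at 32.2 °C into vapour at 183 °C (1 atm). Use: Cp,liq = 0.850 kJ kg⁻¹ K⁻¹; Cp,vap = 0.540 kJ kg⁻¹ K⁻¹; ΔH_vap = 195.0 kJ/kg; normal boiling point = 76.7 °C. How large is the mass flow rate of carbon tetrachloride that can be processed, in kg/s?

ṁ = 23.4 kg/s

Δh = 0.850×(76.7−32.2) + 195.0 + 0.540×(183−76.7) = 290.23 kJ/kg
Q = 407000 kJ/min = 6783.3 kJ/s = 6783.3 kJ/s
ṁ = Q/Δh = 6783.3 / 290.23 = 23.373 kg/s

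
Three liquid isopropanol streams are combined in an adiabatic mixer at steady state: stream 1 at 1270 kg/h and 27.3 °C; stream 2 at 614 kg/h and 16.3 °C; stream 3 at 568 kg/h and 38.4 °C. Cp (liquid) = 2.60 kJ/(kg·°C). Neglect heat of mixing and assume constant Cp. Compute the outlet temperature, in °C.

T_out = 27.1 °C

No heat crosses the boundary, so H_out = H_in.
Σ ṁᵢCp,ᵢTᵢ = 1270×2.60×27.3 + 614×2.60×16.3 + 568×2.60×38.4 = 172880
Σ ṁᵢCp,ᵢ = 1270×2.60 + 614×2.60 + 568×2.60 = 6375.2
T_out = 172880 / 6375.2 = 27.117 °C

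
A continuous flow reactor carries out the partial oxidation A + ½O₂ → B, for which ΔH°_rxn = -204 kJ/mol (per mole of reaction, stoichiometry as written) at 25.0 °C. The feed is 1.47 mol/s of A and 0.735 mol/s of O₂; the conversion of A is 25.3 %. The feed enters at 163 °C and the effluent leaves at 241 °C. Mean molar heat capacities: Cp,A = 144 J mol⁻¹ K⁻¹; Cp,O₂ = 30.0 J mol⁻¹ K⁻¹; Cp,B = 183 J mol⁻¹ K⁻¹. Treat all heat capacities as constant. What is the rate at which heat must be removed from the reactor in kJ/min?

Q_out = 3340 kJ/min

Extent of reaction ξ = 0.253 × 1.47 = 0.37191 mol/s
Reaction term: ξ·ΔH°_rxn = 0.37191 × -204 = -75.87 kJ/s
Sensible, feed 163→25 °C: -32.255 kJ/s
Outlet flows (mol/s): A 1.0981, O₂ 0.54905, B 0.37191
Sensible, products 25→241 °C: 52.414 kJ/s
Q = ΔH = -55.711 kJ/s = -55.711 kW
Heat removed = 3342.6 kJ/min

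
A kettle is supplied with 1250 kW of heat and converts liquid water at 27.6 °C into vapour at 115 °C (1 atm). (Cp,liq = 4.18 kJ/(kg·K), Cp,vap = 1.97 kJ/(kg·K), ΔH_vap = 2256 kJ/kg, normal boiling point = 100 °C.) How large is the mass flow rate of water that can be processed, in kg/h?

Δh = 4.18×(100−27.6) + 2256 + 1.97×(115−100) = 2588.2 kJ/kg
Q = 1250 kW = 1250 kJ/s = 4.5e+06 kJ/h
ṁ = Q/Δh = 4.5e+06 / 2588.2 = 1738.7 kg/h

ṁ = 1740 kg/h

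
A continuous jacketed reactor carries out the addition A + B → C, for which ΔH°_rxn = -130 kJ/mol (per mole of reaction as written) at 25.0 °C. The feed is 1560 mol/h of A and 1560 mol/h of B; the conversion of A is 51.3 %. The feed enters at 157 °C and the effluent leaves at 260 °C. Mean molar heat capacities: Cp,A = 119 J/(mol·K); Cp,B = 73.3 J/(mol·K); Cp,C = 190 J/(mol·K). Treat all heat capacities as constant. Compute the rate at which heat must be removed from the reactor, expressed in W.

Q_out = 20400 W

Extent of reaction ξ = 0.513 × 1560 = 800.28 mol/h
Reaction term: ξ·ΔH°_rxn = 800.28 × -130 = -104040 kJ/h
Sensible, feed 157→25 °C: -39598 kJ/h
Outlet flows (mol/h): A 759.72, B 759.72, C 800.28
Sensible, products 25→260 °C: 70065 kJ/h
Q = ΔH = -73570 kJ/h = -20.436 kW
Heat removed = 20436 W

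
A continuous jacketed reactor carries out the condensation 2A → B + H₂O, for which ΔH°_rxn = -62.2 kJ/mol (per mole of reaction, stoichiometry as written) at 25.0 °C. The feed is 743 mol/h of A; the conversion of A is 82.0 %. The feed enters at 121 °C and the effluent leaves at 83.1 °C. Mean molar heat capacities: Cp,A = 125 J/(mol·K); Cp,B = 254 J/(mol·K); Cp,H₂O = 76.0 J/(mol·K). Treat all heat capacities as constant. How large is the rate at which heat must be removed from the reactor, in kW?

Extent of reaction ξ = 0.820 × 743 / 2 = 304.63 mol/h
Reaction term: ξ·ΔH°_rxn = 304.63 × -62.2 = -18948 kJ/h
Sensible, feed 121→25 °C: -8916 kJ/h
Outlet flows (mol/h): A 133.74, B 304.63, H₂O 304.63
Sensible, products 25→83.1 °C: 6812 kJ/h
Q = ΔH = -21052 kJ/h = -5.8478 kW
Heat removed = 5.8478 kW

Q_out = 5.85 kW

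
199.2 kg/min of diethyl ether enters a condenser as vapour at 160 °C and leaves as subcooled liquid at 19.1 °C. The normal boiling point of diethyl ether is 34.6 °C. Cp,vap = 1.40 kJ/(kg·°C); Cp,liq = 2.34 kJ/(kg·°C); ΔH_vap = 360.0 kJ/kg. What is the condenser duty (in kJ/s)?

vapour 160→34.6 °C: -175.56 kJ/kg
condensation at 34.6 °C: -360 kJ/kg
liquid 34.6→19.1 °C: -36.27 kJ/kg
Δh = -175.56 + -360 + -36.27 = -571.83 kJ/kg
Q = ṁ·Δh = 199.2 kg/min × -571.83 kJ/kg = -113910 kJ/min
|Q| = 1898.5 kW

Q_c = 1900 kJ/s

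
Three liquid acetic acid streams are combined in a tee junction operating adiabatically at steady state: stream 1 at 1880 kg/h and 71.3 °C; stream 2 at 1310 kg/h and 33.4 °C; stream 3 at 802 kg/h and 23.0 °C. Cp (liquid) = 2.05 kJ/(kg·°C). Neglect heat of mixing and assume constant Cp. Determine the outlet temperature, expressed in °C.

T_out = 49.2 °C

No heat crosses the boundary, so H_out = H_in.
T_out = Σ ṁᵢCp,ᵢTᵢ / Σ ṁᵢCp,ᵢ
      = 402300 / 8183.6 = 49.159 °C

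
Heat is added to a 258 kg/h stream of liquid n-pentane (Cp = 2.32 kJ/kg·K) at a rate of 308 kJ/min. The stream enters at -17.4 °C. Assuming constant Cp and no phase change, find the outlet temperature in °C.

Q = 308 kJ/min = 18480 kJ/h
ΔT = Q/(ṁ·Cp) = 18480/(258×2.32) = 30.874 K
T_out = -17.4 + 30.874 = 13.474 °C

T_out = 13.5 °C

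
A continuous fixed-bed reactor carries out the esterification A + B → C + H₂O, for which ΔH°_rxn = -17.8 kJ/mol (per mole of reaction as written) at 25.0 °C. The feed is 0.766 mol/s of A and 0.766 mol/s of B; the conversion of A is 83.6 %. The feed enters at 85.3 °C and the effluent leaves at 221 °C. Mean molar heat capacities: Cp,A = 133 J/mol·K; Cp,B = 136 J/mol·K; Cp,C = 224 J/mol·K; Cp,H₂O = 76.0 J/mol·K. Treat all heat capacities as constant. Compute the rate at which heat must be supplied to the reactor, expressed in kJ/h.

Q_in = 73600 kJ/h

Extent of reaction ξ = 0.836 × 0.766 = 0.64038 mol/s
Reaction term: ξ·ΔH°_rxn = 0.64038 × -17.8 = -11.399 kJ/s
Sensible, feed 85.3→25 °C: -12.425 kJ/s
Outlet flows (mol/s): A 0.12562, B 0.12562, C 0.64038, H₂O 0.64038
Sensible, products 25→221 °C: 44.278 kJ/s
Q = ΔH = 20.454 kJ/s = 20.454 kW
Heat supplied = 73634 kJ/h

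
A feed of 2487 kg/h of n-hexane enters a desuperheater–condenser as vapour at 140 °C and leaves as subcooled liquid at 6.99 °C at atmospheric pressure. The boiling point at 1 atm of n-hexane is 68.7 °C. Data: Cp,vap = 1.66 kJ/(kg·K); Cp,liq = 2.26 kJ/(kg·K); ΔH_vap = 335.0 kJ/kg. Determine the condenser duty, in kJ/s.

Q_c = 410 kJ/s

vapour 140→68.7 °C: -118.36 kJ/kg
condensation at 68.7 °C: -335 kJ/kg
liquid 68.7→6.99 °C: -139.46 kJ/kg
Δh = -118.36 + -335 + -139.46 = -592.82 kJ/kg
Q = ṁ·Δh = 2487 kg/h × -592.82 kJ/kg = -1.4743e+06 kJ/h
|Q| = 409.54 kW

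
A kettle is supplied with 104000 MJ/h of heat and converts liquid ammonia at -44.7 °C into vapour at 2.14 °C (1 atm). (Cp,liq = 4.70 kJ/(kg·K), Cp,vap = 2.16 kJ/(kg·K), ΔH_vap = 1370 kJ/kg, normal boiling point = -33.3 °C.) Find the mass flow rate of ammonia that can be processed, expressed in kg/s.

ṁ = 19.3 kg/s

Δh = 4.70×(-33.3−-44.7) + 1370 + 2.16×(2.14−-33.3) = 1500.1 kJ/kg
Q = 104000 MJ/h = 28889 kJ/s = 28889 kJ/s
ṁ = Q/Δh = 28889 / 1500.1 = 19.258 kg/s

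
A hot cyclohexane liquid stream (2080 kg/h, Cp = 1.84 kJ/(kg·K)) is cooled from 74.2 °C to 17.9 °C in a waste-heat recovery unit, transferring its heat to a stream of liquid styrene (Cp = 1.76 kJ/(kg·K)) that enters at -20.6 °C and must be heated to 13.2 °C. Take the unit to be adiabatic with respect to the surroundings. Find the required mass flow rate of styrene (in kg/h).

Heat released by hot stream: Q = 2080 × 1.84 × (74.2 − 17.9) = 215470 kJ/h
Energy balance on cold side (adiabatic exchanger): Q = ṁ_c·Cp_c·(T_c,out − T_c,in)
ṁ_c = 215470 / [1.76 × (13.2 − -20.6)] = 3622.1 kg/h

ṁ_c = 3620 kg/h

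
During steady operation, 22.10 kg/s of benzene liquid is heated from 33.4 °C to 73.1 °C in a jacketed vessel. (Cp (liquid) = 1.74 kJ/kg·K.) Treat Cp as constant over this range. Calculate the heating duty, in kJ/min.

Q = 91600 kJ/min

Q = ṁ·Cp·ΔT = 22.10 × 1.74 × (73.1 − 33.4) = 1526.6 kJ/s
Heating duty = 91597 kJ/min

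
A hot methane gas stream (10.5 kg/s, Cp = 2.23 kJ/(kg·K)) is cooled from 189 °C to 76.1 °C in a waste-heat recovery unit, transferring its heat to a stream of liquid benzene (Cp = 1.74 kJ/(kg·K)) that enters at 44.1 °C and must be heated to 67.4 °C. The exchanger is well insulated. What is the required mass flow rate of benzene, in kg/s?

Heat released by hot stream: Q = 10.5 × 2.23 × (189 − 76.1) = 2643.6 kJ/s
Energy balance on cold side (adiabatic exchanger): Q = ṁ_c·Cp_c·(T_c,out − T_c,in)
ṁ_c = 2643.6 / [1.74 × (67.4 − 44.1)] = 65.205 kg/s

ṁ_c = 65.2 kg/s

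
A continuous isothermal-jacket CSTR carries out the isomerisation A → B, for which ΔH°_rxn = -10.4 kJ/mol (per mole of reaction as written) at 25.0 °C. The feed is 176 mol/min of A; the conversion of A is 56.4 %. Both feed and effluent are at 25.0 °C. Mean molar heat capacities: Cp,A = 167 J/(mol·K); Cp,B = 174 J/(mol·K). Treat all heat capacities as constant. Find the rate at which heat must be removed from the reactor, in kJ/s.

Extent of reaction ξ = 0.564 × 176 = 99.264 mol/min
Reaction term: ξ·ΔH°_rxn = 99.264 × -10.4 = -1032.3 kJ/min
Q = ΔH = -1032.3 kJ/min = -17.206 kW
Heat removed = 17.206 kJ/s

Q_out = 17.2 kJ/s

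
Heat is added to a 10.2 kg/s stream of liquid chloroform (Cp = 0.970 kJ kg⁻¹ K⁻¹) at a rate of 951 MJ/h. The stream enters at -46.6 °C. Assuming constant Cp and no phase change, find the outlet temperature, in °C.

Q = 951 MJ/h = 264.17 kJ/s
ΔT = Q/(ṁ·Cp) = 264.17/(10.2×0.970) = 26.7 K
T_out = -46.6 + 26.7 = -19.9 °C

T_out = -19.9 °C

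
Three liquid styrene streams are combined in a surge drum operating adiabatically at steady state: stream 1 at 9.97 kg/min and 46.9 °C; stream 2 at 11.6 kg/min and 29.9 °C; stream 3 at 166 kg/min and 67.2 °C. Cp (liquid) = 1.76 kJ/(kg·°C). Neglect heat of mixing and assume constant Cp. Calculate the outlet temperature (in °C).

T_out = 63.8 °C

Energy balance with Q = 0: Σ ṁᵢCp,ᵢ(T_out − Tᵢ) = 0
T_out = Σ ṁᵢCp,ᵢTᵢ / Σ ṁᵢCp,ᵢ
      = 21067 / 330.12 = 63.814 °C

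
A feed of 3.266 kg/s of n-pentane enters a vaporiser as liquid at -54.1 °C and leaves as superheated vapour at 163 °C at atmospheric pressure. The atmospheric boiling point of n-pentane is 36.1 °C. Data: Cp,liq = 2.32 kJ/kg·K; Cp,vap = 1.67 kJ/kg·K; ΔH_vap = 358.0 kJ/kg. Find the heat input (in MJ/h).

Q = 9160 MJ/h

liquid -54.1→36.1 °C: 209.26 kJ/kg
vaporisation at 36.1 °C: 358 kJ/kg
vapour 36.1→163 °C: 211.92 kJ/kg
Δh = 209.26 + 358 + 211.92 = 779.19 kJ/kg
Q = ṁ·Δh = 3.266 kg/s × 779.19 kJ/kg = 2544.8 kJ/s
|Q| = 2544.8 kW = 9161.4 MJ/h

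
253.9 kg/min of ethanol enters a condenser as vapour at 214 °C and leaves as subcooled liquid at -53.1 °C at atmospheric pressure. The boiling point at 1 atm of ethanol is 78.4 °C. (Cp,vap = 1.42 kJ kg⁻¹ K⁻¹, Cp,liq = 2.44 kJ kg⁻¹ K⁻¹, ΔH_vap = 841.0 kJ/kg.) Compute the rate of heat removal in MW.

vapour 214→78.4 °C: -192.55 kJ/kg
condensation at 78.4 °C: -841 kJ/kg
liquid 78.4→-53.1 °C: -320.86 kJ/kg
Δh = -192.55 + -841 + -320.86 = -1354.4 kJ/kg
Q = ṁ·Δh = 253.9 kg/min × -1354.4 kJ/kg = -343890 kJ/min
|Q| = 5731.4 kW = 5.7314 MW

Q_c = 5.73 MW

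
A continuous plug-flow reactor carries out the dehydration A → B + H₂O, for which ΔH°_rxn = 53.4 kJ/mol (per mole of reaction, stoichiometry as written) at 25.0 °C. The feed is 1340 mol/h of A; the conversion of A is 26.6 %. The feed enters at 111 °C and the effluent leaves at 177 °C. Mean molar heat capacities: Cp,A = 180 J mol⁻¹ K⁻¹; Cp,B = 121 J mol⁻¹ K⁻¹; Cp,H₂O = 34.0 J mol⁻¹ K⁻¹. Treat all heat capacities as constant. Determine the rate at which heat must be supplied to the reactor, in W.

Extent of reaction ξ = 0.266 × 1340 = 356.44 mol/h
Reaction term: ξ·ΔH°_rxn = 356.44 × 53.4 = 19034 kJ/h
Sensible, feed 111→25 °C: -20743 kJ/h
Outlet flows (mol/h): A 983.56, B 356.44, H₂O 356.44
Sensible, products 25→177 °C: 35308 kJ/h
Q = ΔH = 33599 kJ/h = 9.333 kW
Heat supplied = 9333 W

Q_in = 9330 W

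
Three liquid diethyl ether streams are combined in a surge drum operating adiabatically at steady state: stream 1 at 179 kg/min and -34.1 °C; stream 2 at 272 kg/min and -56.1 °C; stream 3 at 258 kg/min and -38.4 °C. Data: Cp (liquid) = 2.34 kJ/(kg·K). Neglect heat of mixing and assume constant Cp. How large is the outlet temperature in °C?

No heat crosses the boundary, so H_out = H_in.
Σ ṁᵢCp,ᵢTᵢ = 179×2.34×-34.1 + 272×2.34×-56.1 + 258×2.34×-38.4 = -73173
Σ ṁᵢCp,ᵢ = 179×2.34 + 272×2.34 + 258×2.34 = 1659.1
T_out = -73173 / 1659.1 = -44.105 °C

T_out = -44.1 °C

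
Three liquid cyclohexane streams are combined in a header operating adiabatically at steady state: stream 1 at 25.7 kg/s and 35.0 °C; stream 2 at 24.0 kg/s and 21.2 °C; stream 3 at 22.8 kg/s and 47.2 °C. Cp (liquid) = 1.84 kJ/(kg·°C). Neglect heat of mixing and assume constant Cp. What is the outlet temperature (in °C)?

T_out = 34.3 °C

Adiabatic, steady state ⇒ Σ ṁᵢCp,ᵢ(T_out − Tᵢ) = 0
T_out = Σ ṁᵢCp,ᵢTᵢ / Σ ṁᵢCp,ᵢ
      = 4571.4 / 133.4 = 34.268 °C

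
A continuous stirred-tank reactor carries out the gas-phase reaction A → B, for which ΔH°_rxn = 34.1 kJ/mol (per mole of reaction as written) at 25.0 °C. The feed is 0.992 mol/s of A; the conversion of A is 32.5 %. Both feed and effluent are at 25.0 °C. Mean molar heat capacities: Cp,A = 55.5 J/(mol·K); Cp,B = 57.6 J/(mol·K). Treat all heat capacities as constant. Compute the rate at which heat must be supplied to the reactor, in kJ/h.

Extent of reaction ξ = 0.325 × 0.992 = 0.3224 mol/s
Reaction term: ξ·ΔH°_rxn = 0.3224 × 34.1 = 10.994 kJ/s
Q = ΔH = 10.994 kJ/s = 10.994 kW
Heat supplied = 39578 kJ/h

Q_in = 39600 kJ/h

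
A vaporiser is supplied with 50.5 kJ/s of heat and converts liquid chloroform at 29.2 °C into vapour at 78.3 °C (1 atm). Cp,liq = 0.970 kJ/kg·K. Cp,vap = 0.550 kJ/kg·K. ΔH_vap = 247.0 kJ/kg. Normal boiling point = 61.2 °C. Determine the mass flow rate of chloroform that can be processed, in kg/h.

ṁ = 632 kg/h

Δh = 0.970×(61.2−29.2) + 247.0 + 0.550×(78.3−61.2) = 287.44 kJ/kg
Q = 50.5 kJ/s = 50.5 kJ/s = 181800 kJ/h
ṁ = Q/Δh = 181800 / 287.44 = 632.47 kg/h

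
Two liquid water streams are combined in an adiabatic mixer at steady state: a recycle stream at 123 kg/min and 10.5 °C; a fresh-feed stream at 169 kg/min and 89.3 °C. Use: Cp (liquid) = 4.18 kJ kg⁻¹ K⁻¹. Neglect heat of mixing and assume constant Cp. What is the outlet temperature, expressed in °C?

No heat crosses the boundary, so H_out = H_in.
T_out = Σ ṁᵢCp,ᵢTᵢ / Σ ṁᵢCp,ᵢ
      = 68482 / 1220.6 = 56.107 °C

T_out = 56.1 °C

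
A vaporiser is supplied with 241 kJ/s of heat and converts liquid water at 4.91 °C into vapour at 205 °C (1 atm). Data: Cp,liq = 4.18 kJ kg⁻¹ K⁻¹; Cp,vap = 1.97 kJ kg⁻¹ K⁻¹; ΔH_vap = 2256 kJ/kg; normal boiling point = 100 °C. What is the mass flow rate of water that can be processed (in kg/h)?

Δh = 4.18×(100−4.91) + 2256 + 1.97×(205−100) = 2860.3 kJ/kg
Q = 241 kJ/s = 241 kJ/s = 867600 kJ/h
ṁ = Q/Δh = 867600 / 2860.3 = 303.32 kg/h

ṁ = 303 kg/h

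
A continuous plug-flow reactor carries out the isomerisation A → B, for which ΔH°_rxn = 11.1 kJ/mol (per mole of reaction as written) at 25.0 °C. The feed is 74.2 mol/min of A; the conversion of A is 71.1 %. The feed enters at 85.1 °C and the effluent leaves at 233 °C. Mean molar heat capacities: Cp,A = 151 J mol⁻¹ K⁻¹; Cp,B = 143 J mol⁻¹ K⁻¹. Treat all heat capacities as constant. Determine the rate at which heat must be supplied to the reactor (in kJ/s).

Extent of reaction ξ = 0.711 × 74.2 = 52.756 mol/min
Reaction term: ξ·ΔH°_rxn = 52.756 × 11.1 = 585.59 kJ/min
Sensible, feed 85.1→25 °C: -673.37 kJ/min
Outlet flows (mol/min): A 21.444, B 52.756
Sensible, products 25→233 °C: 2242.7 kJ/min
Q = ΔH = 2154.9 kJ/min = 35.915 kW
Heat supplied = 35.915 kJ/s

Q_in = 35.9 kJ/s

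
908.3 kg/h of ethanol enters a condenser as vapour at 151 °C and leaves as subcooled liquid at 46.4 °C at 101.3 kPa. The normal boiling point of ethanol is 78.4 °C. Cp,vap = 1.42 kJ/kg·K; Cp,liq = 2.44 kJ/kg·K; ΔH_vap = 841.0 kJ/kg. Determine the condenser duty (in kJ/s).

vapour 151→78.4 °C: -103.09 kJ/kg
condensation at 78.4 °C: -841 kJ/kg
liquid 78.4→46.4 °C: -78.08 kJ/kg
Δh = -103.09 + -841 + -78.08 = -1022.2 kJ/kg
Q = ṁ·Δh = 908.3 kg/h × -1022.2 kJ/kg = -928440 kJ/h
|Q| = 257.9 kW

Q_c = 258 kJ/s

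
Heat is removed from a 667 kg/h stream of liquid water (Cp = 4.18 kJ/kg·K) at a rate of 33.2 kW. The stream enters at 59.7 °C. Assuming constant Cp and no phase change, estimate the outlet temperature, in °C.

Q = 33.2 kW = 119520 kJ/h
ΔT = Q/(ṁ·Cp) = 119520/(667×4.18) = 42.869 K
T_out = 59.7 − 42.869 = 16.831 °C

T_out = 16.8 °C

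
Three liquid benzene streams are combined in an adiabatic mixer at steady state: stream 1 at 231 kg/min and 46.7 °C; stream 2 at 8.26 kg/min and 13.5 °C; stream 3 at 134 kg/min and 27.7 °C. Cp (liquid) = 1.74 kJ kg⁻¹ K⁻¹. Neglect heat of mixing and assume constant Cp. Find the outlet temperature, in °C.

T_out = 39.1 °C

Energy balance with Q = 0: Σ ṁᵢCp,ᵢ(T_out − Tᵢ) = 0
Σ ṁᵢCp,ᵢTᵢ = 231×1.74×46.7 + 8.26×1.74×13.5 + 134×1.74×27.7 = 25423
Σ ṁᵢCp,ᵢ = 231×1.74 + 8.26×1.74 + 134×1.74 = 649.47
T_out = 25423 / 649.47 = 39.144 °C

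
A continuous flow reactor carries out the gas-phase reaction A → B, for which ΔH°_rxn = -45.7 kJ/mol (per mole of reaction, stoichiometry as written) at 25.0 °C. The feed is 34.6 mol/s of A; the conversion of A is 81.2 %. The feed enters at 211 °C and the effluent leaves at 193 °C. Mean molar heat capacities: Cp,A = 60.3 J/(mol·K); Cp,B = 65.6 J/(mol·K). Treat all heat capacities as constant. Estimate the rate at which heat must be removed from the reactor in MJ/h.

Q_out = 4670 MJ/h

Extent of reaction ξ = 0.812 × 34.6 = 28.095 mol/s
Reaction term: ξ·ΔH°_rxn = 28.095 × -45.7 = -1284 kJ/s
Sensible, feed 211→25 °C: -388.07 kJ/s
Outlet flows (mol/s): A 6.5048, B 28.095
Sensible, products 25→193 °C: 375.53 kJ/s
Q = ΔH = -1296.5 kJ/s = -1296.5 kW
Heat removed = 4667.4 MJ/h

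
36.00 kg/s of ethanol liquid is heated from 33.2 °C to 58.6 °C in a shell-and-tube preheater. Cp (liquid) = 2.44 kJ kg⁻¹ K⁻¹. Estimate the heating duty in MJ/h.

Q = 8030 MJ/h

Q = ṁ·Cp·ΔT = 36.00 × 2.44 × (58.6 − 33.2) = 2231.1 kJ/s
Heating duty = 8032.1 MJ/h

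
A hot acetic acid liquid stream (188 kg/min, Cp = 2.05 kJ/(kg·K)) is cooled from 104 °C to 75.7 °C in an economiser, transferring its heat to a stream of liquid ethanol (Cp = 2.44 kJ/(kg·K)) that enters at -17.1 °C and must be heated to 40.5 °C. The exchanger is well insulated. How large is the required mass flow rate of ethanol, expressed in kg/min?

ṁ_c = 77.6 kg/min

Heat released by hot stream: Q = 188 × 2.05 × (104 − 75.7) = 10907 kJ/min
Energy balance on cold side (adiabatic exchanger): Q = ṁ_c·Cp_c·(T_c,out − T_c,in)
ṁ_c = 10907 / [2.44 × (40.5 − -17.1)] = 77.604 kg/min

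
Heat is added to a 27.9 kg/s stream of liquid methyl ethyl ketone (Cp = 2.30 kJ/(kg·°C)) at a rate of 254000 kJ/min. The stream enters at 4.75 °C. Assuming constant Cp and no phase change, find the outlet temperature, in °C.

Q = 254000 kJ/min = 4233.3 kJ/s
ΔT = Q/(ṁ·Cp) = 4233.3/(27.9×2.30) = 65.971 K
T_out = 4.75 + 65.971 = 70.721 °C

T_out = 70.7 °C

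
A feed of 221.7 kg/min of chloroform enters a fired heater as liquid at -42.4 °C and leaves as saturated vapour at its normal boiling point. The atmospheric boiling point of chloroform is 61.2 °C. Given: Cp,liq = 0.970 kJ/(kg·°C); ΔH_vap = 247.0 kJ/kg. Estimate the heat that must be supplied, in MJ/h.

Q = 4620 MJ/h

liquid -42.4→61.2 °C: 100.49 kJ/kg
vaporisation at 61.2 °C: 247 kJ/kg
Δh = 100.49 + 247 = 347.49 kJ/kg
Q = ṁ·Δh = 221.7 kg/min × 347.49 kJ/kg = 77039 kJ/min
|Q| = 1284 kW = 4622.3 MJ/h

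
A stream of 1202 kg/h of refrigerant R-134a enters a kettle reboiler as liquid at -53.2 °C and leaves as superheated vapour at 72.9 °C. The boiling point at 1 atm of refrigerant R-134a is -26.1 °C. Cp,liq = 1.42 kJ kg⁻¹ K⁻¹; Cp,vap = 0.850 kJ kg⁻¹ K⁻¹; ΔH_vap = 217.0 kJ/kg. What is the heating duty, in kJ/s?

Q = 113 kJ/s

liquid -53.2→-26.1 °C: 38.482 kJ/kg
vaporisation at -26.1 °C: 217 kJ/kg
vapour -26.1→72.9 °C: 84.15 kJ/kg
Δh = 38.482 + 217 + 84.15 = 339.63 kJ/kg
Q = ṁ·Δh = 1202 kg/h × 339.63 kJ/kg = 408240 kJ/h
|Q| = 113.4 kW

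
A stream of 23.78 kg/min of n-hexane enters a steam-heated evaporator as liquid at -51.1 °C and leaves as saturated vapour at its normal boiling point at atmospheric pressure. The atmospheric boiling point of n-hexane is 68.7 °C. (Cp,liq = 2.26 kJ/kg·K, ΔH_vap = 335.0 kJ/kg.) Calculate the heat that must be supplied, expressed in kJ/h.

liquid -51.1→68.7 °C: 270.75 kJ/kg
vaporisation at 68.7 °C: 335 kJ/kg
Δh = 270.75 + 335 = 605.75 kJ/kg
Q = ṁ·Δh = 23.78 kg/min × 605.75 kJ/kg = 14405 kJ/min
|Q| = 240.08 kW = 864280 kJ/h

Q = 864000 kJ/h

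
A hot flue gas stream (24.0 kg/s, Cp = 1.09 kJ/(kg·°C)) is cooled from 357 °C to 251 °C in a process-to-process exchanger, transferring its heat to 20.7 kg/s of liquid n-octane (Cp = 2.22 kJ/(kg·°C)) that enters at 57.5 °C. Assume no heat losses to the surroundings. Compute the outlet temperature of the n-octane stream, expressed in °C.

T_c,out = 118 °C

Heat released by hot stream: Q = 24.0 × 1.09 × (357 − 251) = 2773 kJ/s
Energy balance on cold side (adiabatic exchanger): Q = ṁ_c·Cp_c·(T_c,out − T_c,in)
T_c,out = 57.5 + 2773/(20.7 × 2.22) = 117.84 °C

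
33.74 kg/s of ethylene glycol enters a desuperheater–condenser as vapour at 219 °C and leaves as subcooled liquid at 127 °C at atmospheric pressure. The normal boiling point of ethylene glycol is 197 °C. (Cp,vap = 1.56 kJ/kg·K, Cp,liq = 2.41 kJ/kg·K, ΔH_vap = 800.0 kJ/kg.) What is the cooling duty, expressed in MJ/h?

Q_c = 122000 MJ/h

vapour 219→197 °C: -34.32 kJ/kg
condensation at 197 °C: -800 kJ/kg
liquid 197→127 °C: -168.7 kJ/kg
Δh = -34.32 + -800 + -168.7 = -1003 kJ/kg
Q = ṁ·Δh = 33.74 kg/s × -1003 kJ/kg = -33842 kJ/s
|Q| = 33842 kW = 121830 MJ/h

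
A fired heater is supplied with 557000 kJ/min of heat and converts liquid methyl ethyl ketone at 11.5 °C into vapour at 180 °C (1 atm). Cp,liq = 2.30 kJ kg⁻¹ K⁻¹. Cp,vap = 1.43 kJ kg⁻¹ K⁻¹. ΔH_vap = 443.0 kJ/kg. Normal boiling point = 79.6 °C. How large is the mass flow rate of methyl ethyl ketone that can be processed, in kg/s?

ṁ = 12.5 kg/s

Δh = 2.30×(79.6−11.5) + 443.0 + 1.43×(180−79.6) = 743.2 kJ/kg
Q = 557000 kJ/min = 9283.3 kJ/s = 9283.3 kJ/s
ṁ = Q/Δh = 9283.3 / 743.2 = 12.491 kg/s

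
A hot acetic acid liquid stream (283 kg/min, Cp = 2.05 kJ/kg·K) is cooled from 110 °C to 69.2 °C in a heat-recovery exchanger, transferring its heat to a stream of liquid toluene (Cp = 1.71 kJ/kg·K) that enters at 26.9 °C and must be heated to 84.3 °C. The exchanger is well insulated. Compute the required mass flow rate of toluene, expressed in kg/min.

ṁ_c = 241 kg/min

Heat released by hot stream: Q = 283 × 2.05 × (110 − 69.2) = 23670 kJ/min
Energy balance on cold side (adiabatic exchanger): Q = ṁ_c·Cp_c·(T_c,out − T_c,in)
ṁ_c = 23670 / [1.71 × (84.3 − 26.9)] = 241.15 kg/min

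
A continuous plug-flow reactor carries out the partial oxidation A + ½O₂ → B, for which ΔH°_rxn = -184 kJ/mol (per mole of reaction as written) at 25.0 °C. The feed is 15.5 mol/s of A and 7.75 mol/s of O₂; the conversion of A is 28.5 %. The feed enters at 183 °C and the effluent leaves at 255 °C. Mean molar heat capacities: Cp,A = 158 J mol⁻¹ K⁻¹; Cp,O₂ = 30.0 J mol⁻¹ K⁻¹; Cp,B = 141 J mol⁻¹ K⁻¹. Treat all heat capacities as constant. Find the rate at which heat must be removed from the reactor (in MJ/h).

Q_out = 2350 MJ/h

Extent of reaction ξ = 0.285 × 15.5 = 4.4175 mol/s
Reaction term: ξ·ΔH°_rxn = 4.4175 × -184 = -812.82 kJ/s
Sensible, feed 183→25 °C: -423.68 kJ/s
Outlet flows (mol/s): A 11.082, O₂ 5.5412, B 4.4175
Sensible, products 25→255 °C: 584.23 kJ/s
Q = ΔH = -652.26 kJ/s = -652.26 kW
Heat removed = 2348.2 MJ/h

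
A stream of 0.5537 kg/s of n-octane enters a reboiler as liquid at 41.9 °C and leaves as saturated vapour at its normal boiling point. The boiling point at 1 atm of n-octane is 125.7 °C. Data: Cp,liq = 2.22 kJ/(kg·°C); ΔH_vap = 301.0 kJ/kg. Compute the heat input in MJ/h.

liquid 41.9→125.7 °C: 186.04 kJ/kg
vaporisation at 125.7 °C: 301 kJ/kg
Δh = 186.04 + 301 = 487.04 kJ/kg
Q = ṁ·Δh = 0.5537 kg/s × 487.04 kJ/kg = 269.67 kJ/s
|Q| = 269.67 kW = 970.82 MJ/h

Q = 971 MJ/h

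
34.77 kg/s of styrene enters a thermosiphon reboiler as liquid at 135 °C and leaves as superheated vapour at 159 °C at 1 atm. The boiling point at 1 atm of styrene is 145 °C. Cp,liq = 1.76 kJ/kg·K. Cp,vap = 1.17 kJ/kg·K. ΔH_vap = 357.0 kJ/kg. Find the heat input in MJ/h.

Q = 48900 MJ/h

liquid 135→145 °C: 17.6 kJ/kg
vaporisation at 145 °C: 357 kJ/kg
vapour 145→159 °C: 16.38 kJ/kg
Δh = 17.6 + 357 + 16.38 = 390.98 kJ/kg
Q = ṁ·Δh = 34.77 kg/s × 390.98 kJ/kg = 13594 kJ/s
|Q| = 13594 kW = 48940 MJ/h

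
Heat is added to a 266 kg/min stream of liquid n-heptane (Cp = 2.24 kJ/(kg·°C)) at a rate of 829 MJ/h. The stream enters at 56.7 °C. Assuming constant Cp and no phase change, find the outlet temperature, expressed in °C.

Q = 829 MJ/h = 13817 kJ/min
ΔT = Q/(ṁ·Cp) = 13817/(266×2.24) = 23.189 K
T_out = 56.7 + 23.189 = 79.889 °C

T_out = 79.9 °C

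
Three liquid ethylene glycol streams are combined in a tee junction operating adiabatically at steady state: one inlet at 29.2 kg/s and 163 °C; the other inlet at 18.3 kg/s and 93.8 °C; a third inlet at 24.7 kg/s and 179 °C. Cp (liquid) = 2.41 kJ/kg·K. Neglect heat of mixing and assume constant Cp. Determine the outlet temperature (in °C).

No heat crosses the boundary, so H_out = H_in.
T_out = Σ ṁᵢCp,ᵢTᵢ / Σ ṁᵢCp,ᵢ
      = 26263 / 174 = 150.93 °C

T_out = 151 °C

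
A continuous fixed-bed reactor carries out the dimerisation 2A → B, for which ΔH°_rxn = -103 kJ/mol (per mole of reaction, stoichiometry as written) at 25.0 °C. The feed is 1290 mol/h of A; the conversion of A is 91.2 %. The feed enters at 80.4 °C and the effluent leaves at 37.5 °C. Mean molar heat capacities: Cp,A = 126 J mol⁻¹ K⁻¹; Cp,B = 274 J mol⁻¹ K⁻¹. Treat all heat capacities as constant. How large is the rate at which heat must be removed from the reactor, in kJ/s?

Q_out = 18.7 kJ/s

Extent of reaction ξ = 0.912 × 1290 / 2 = 588.24 mol/h
Reaction term: ξ·ΔH°_rxn = 588.24 × -103 = -60589 kJ/h
Sensible, feed 80.4→25 °C: -9004.7 kJ/h
Outlet flows (mol/h): A 113.52, B 588.24
Sensible, products 25→37.5 °C: 2193.5 kJ/h
Q = ΔH = -67400 kJ/h = -18.722 kW
Heat removed = 18.722 kJ/s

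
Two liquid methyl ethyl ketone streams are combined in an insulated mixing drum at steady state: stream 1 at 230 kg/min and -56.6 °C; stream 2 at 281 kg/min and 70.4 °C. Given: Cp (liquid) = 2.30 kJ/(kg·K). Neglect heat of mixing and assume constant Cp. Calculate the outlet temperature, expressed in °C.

Adiabatic, steady state ⇒ Σ ṁᵢCp,ᵢ(T_out − Tᵢ) = 0
Σ ṁᵢCp,ᵢTᵢ = 230×2.30×-56.6 + 281×2.30×70.4 = 15558
Σ ṁᵢCp,ᵢ = 230×2.30 + 281×2.30 = 1175.3
T_out = 15558 / 1175.3 = 13.238 °C

T_out = 13.2 °C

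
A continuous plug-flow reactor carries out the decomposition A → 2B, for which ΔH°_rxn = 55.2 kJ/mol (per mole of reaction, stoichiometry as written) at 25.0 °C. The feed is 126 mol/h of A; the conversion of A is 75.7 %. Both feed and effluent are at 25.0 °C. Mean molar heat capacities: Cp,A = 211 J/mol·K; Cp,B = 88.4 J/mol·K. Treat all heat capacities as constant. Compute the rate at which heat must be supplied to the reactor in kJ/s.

Q_in = 1.46 kJ/s

Extent of reaction ξ = 0.757 × 126 = 95.382 mol/h
Reaction term: ξ·ΔH°_rxn = 95.382 × 55.2 = 5265.1 kJ/h
Q = ΔH = 5265.1 kJ/h = 1.4625 kW
Heat supplied = 1.4625 kJ/s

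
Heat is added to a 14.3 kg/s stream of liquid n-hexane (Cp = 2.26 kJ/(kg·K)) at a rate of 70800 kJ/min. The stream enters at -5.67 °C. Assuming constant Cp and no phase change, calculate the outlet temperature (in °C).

Q = 70800 kJ/min = 1180 kJ/s
ΔT = Q/(ṁ·Cp) = 1180/(14.3×2.26) = 36.512 K
T_out = -5.67 + 36.512 = 30.842 °C

T_out = 30.8 °C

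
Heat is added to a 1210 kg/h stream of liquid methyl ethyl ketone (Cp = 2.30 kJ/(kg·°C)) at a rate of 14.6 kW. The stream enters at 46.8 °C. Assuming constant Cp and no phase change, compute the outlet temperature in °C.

T_out = 65.7 °C

Q = 14.6 kW = 52560 kJ/h
ΔT = Q/(ṁ·Cp) = 52560/(1210×2.30) = 18.886 K
T_out = 46.8 + 18.886 = 65.686 °C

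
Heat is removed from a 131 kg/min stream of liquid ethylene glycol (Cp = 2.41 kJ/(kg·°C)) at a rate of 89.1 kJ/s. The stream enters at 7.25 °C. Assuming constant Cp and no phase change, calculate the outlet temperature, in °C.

T_out = -9.68 °C

Q = 89.1 kJ/s = 5346 kJ/min
ΔT = Q/(ṁ·Cp) = 5346/(131×2.41) = 16.933 K
T_out = 7.25 − 16.933 = -9.6833 °C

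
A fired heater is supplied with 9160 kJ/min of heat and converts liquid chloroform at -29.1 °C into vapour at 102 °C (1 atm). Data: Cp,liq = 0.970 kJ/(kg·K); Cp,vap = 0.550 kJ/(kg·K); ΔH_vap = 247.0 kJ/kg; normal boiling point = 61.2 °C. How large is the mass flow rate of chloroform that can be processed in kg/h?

ṁ = 1540 kg/h

Δh = 0.970×(61.2−-29.1) + 247.0 + 0.550×(102−61.2) = 357.03 kJ/kg
Q = 9160 kJ/min = 152.67 kJ/s = 549600 kJ/h
ṁ = Q/Δh = 549600 / 357.03 = 1539.4 kg/h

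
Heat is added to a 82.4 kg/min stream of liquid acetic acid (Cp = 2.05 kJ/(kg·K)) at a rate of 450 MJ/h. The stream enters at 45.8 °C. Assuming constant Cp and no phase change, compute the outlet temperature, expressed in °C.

T_out = 90.2 °C

Q = 450 MJ/h = 7500 kJ/min
ΔT = Q/(ṁ·Cp) = 7500/(82.4×2.05) = 44.4 K
T_out = 45.8 + 44.4 = 90.2 °C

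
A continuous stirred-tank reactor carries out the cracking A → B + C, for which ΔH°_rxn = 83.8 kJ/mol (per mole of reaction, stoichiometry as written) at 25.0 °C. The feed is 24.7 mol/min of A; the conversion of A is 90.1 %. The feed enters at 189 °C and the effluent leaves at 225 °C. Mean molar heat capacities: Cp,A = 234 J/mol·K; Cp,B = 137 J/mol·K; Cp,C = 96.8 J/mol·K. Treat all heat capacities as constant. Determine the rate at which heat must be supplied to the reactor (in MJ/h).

Extent of reaction ξ = 0.901 × 24.7 = 22.255 mol/min
Reaction term: ξ·ΔH°_rxn = 22.255 × 83.8 = 1864.9 kJ/min
Sensible, feed 189→25 °C: -947.89 kJ/min
Outlet flows (mol/min): A 2.4453, B 22.255, C 22.255
Sensible, products 25→225 °C: 1155.1 kJ/min
Q = ΔH = 2072.1 kJ/min = 34.535 kW
Heat supplied = 124.33 MJ/h

Q_in = 124 MJ/h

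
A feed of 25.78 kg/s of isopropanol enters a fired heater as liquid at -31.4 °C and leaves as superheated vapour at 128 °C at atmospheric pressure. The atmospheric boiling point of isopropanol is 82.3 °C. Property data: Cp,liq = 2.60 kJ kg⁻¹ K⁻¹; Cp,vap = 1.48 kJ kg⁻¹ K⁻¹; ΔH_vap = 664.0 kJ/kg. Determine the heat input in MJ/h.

liquid -31.4→82.3 °C: 295.62 kJ/kg
vaporisation at 82.3 °C: 664 kJ/kg
vapour 82.3→128 °C: 67.636 kJ/kg
Δh = 295.62 + 664 + 67.636 = 1027.3 kJ/kg
Q = ṁ·Δh = 25.78 kg/s × 1027.3 kJ/kg = 26483 kJ/s
|Q| = 26483 kW = 95338 MJ/h

Q = 95300 MJ/h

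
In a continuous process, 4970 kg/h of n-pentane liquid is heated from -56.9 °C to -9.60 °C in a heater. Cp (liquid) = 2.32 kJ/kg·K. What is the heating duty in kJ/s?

Q = 151 kJ/s

Q = ṁ·Cp·ΔT = 4970 × 2.32 × (-9.60 − -56.9) = 545390 kJ/h
Converting: 545390 / 3600 s = 151.5 kW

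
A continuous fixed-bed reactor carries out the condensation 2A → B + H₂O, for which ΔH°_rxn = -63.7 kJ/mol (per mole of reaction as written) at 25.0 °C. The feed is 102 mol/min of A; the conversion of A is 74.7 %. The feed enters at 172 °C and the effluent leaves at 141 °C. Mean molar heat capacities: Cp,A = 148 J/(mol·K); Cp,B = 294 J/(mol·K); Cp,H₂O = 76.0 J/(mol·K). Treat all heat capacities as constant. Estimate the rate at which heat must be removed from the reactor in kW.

Q_out = 42.8 kW

Extent of reaction ξ = 0.747 × 102 / 2 = 38.097 mol/min
Reaction term: ξ·ΔH°_rxn = 38.097 × -63.7 = -2426.8 kJ/min
Sensible, feed 172→25 °C: -2219.1 kJ/min
Outlet flows (mol/min): A 25.806, B 38.097, H₂O 38.097
Sensible, products 25→141 °C: 2078.2 kJ/min
Q = ΔH = -2567.7 kJ/min = -42.796 kW
Heat removed = 42.796 kW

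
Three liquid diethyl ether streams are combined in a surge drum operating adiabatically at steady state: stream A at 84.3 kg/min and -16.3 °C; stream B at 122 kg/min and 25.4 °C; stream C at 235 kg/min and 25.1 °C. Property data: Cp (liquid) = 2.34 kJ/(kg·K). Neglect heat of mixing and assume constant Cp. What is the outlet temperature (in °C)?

T_out = 17.3 °C

Adiabatic, steady state ⇒ Σ ṁᵢCp,ᵢ(T_out − Tᵢ) = 0
T_out = Σ ṁᵢCp,ᵢTᵢ / Σ ṁᵢCp,ᵢ
      = 17838 / 1032.6 = 17.274 °C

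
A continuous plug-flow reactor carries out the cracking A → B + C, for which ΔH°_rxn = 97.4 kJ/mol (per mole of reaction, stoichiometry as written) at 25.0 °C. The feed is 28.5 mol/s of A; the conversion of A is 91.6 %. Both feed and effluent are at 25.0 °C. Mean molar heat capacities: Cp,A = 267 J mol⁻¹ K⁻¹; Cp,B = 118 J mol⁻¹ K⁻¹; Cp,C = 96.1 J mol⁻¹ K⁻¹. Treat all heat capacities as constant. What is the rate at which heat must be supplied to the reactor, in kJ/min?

Q_in = 153000 kJ/min

Extent of reaction ξ = 0.916 × 28.5 = 26.106 mol/s
Reaction term: ξ·ΔH°_rxn = 26.106 × 97.4 = 2542.7 kJ/s
Q = ΔH = 2542.7 kJ/s = 2542.7 kW
Heat supplied = 152560 kJ/min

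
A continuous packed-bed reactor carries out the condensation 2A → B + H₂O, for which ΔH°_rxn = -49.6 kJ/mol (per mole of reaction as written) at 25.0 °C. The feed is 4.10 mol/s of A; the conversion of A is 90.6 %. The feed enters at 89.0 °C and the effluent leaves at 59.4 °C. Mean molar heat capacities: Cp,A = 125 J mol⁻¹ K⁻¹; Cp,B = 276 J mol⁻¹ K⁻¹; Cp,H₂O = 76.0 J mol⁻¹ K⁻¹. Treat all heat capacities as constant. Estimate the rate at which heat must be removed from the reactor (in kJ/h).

Extent of reaction ξ = 0.906 × 4.10 / 2 = 1.8573 mol/s
Reaction term: ξ·ΔH°_rxn = 1.8573 × -49.6 = -92.122 kJ/s
Sensible, feed 89.0→25 °C: -32.8 kJ/s
Outlet flows (mol/s): A 0.3854, B 1.8573, H₂O 1.8573
Sensible, products 25→59.4 °C: 24.147 kJ/s
Q = ΔH = -100.78 kJ/s = -100.78 kW
Heat removed = 362790 kJ/h

Q_out = 363000 kJ/h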